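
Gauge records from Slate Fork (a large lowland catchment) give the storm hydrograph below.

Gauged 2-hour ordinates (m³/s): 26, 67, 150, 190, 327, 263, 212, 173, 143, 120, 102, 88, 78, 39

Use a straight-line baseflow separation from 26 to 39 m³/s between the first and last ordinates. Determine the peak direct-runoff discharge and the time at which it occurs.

Q_p = 297.00 m³/s at t = 8 h

Subtracting baseflow gives direct-runoff ordinates: 0.00, 40.00, 122.00, 161.00, 297.00, 232.00, 180.00, 140.00, 109.00, 85.00, 66.00, 51.00, 40.00, 0.00 m³/s.
The maximum is 297.00 m³/s, occurring at the reading for t = 8 h.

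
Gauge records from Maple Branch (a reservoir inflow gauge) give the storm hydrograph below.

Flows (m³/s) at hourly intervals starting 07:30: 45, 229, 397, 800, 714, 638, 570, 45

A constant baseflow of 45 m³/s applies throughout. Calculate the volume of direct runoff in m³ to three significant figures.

V ≈ 1.11 × 10^7 m³

Direct-runoff ordinates (Q − Q_b): 0.0, 184.0, 352.0, 755.0, 669.0, 593.0, 525.0, 0.0 m³/s.
ΣQ_DR = 3078 m³/s.
With Δt = 1 h = 3600 s, V = ΣQ_DR · Δt = 3078 × 3600 = 1.11 × 10^7 m³.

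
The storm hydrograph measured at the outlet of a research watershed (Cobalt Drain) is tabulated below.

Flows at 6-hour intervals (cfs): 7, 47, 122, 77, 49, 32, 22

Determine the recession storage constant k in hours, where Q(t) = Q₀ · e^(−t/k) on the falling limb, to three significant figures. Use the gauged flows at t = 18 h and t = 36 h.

On the falling limb, Q drops from 77 to 22 cfs between t = 18 h and t = 36 h (Δt = 18 h).
k = −Δt / ln(Q₂/Q₁) = −18 / ln(22/77) = 14.4 h.

k ≈ 14.4 h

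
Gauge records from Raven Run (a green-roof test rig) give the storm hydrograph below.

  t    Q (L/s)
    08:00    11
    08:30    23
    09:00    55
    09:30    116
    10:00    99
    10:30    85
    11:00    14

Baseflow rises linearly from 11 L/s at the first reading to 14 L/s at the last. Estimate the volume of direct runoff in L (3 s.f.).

Direct-runoff ordinates (Q − Q_b): 0.00, 11.50, 43.00, 103.50, 86.00, 71.50, 0.00 L/s.
ΣQ_DR = 315.5 L/s.
With Δt = 0.5 h = 1800 s, V = ΣQ_DR · Δt = 315.5 × 1800 = 5.68 × 10^5 L.

V ≈ 5.68 × 10^5 L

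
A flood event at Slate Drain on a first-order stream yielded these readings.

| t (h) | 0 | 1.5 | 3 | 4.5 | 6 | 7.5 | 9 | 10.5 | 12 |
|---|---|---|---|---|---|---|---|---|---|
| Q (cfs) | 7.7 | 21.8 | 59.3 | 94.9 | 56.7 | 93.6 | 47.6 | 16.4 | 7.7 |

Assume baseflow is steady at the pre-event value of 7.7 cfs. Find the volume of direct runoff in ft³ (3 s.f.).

Direct-runoff ordinates (Q − Q_b): 0.0, 14.1, 51.6, 87.2, 49.0, 85.9, 39.9, 8.7, 0.0 cfs.
ΣQ_DR = 336.4 cfs.
With Δt = 1.5 h = 5400 s, V = ΣQ_DR · Δt = 336.4 × 5400 = 1.82 × 10^6 ft³.

V ≈ 1.82 × 10^6 ft³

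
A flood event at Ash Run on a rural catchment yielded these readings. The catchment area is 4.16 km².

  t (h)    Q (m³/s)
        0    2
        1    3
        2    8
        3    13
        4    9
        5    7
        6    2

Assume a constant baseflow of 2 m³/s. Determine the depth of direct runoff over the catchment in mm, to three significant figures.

d ≈ 26.0 mm

Direct runoff: 0.0, 1.0, 6.0, 11.0, 7.0, 5.0, 0.0 m³/s; ΣQ_DR = 30.00 m³/s.
V = ΣQ_DR · Δt = 30.00 × 3600 s = 1.080 × 10^5 m³.
Over A = 4.16 km², depth = V / A = 26.0 mm.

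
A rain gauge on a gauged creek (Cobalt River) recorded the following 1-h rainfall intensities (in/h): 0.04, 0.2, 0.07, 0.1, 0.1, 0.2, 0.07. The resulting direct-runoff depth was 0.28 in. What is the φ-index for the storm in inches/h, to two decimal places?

φ ≈ 0.08 in/h

Only the 4 blocks with intensity above φ contribute runoff: 0.2, 0.1, 0.1, 0.2 in/h.
Σ(I−φ)·Δt = d  ⇒  (0.2+0.1+0.1+0.2 − 4φ)·1 = 0.28
φ = (0.6000 − 0.28/1) / 4 = 0.08 in/h.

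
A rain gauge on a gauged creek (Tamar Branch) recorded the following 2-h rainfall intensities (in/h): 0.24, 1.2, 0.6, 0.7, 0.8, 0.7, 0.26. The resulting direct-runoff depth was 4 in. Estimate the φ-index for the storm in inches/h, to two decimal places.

φ ≈ 0.40 in/h

Only the 5 blocks with intensity above φ contribute runoff: 1.2, 0.6, 0.7, 0.8, 0.7 in/h.
Σ(I−φ)·Δt = d  ⇒  (1.2+0.6+0.7+0.8+0.7 − 5φ)·2 = 4
φ = (4.000 − 4/2) / 5 = 0.40 in/h.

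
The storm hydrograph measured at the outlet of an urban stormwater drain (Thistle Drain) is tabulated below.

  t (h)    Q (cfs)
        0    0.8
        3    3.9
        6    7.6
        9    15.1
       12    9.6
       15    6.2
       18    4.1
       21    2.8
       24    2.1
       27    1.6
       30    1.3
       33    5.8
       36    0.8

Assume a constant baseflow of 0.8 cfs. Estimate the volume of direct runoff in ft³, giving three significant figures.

Direct-runoff ordinates (Q − Q_b): 0.0, 3.1, 6.8, 14.3, 8.8, 5.4, 3.3, 2.0, 1.3, 0.8, 0.5, 5.0, 0.0 cfs.
ΣQ_DR = 51.30 cfs.
With Δt = 3 h = 10800 s, V = ΣQ_DR · Δt = 51.30 × 10800 = 5.54 × 10^5 ft³.

V ≈ 5.54 × 10^5 ft³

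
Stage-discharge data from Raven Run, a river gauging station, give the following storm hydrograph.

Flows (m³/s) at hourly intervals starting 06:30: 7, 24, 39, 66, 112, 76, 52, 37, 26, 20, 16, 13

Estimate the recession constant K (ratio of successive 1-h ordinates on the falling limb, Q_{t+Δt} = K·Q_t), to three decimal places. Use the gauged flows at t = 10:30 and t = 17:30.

Using the recession-limb readings at t = 10:30 and t = 17:30: Q falls from 112 to 13 m³/s over 7 intervals.
K = (Q₂/Q₁)^(1/7) = (13/112)^(1/7) = 0.735.

K ≈ 0.735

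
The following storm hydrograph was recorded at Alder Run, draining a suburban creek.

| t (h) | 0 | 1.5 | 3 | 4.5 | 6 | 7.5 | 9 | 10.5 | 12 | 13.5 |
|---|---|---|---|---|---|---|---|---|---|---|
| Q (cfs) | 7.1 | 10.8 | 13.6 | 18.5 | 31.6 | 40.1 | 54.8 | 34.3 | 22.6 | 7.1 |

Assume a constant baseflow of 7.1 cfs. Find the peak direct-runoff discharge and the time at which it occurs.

Subtracting baseflow gives direct-runoff ordinates: 0.0, 3.7, 6.5, 11.4, 24.5, 33.0, 47.7, 27.2, 15.5, 0.0 cfs.
The maximum is 47.7 cfs, occurring at the reading for t = 9 h.

Q_p = 47.7 cfs at t = 9 h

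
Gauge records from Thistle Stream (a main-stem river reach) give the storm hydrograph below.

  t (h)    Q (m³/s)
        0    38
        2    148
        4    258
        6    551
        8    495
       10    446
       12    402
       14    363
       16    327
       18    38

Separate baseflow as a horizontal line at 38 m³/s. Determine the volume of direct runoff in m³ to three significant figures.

Direct-runoff ordinates (Q − Q_b): 0.0, 110.0, 220.0, 513.0, 457.0, 408.0, 364.0, 325.0, 289.0, 0.0 m³/s.
ΣQ_DR = 2686 m³/s.
With Δt = 2 h = 7200 s, V = ΣQ_DR · Δt = 2686 × 7200 = 1.93 × 10^7 m³.

V ≈ 1.93 × 10^7 m³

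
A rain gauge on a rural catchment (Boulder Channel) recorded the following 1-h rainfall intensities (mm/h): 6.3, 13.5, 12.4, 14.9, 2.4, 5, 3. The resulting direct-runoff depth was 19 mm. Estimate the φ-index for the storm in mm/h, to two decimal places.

φ ≈ 7.27 mm/h

Only the 3 blocks with intensity above φ contribute runoff: 13.5, 12.4, 14.9 mm/h.
Σ(I−φ)·Δt = d  ⇒  (13.5+12.4+14.9 − 3φ)·1 = 19
φ = (40.80 − 19/1) / 3 = 7.27 mm/h.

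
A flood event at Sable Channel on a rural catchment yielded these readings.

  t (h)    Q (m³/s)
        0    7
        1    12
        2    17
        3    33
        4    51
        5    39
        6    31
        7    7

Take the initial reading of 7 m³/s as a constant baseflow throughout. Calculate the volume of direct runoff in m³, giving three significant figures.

V ≈ 5.08 × 10^5 m³

Direct-runoff ordinates (Q − Q_b): 0.0, 5.0, 10.0, 26.0, 44.0, 32.0, 24.0, 0.0 m³/s.
ΣQ_DR = 141.0 m³/s.
With Δt = 1 h = 3600 s, V = ΣQ_DR · Δt = 141.0 × 3600 = 5.08 × 10^5 m³.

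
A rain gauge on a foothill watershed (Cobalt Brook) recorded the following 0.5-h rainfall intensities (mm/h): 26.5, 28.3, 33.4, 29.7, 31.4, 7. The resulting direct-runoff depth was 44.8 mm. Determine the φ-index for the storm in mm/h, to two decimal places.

φ ≈ 11.94 mm/h

Only the 5 blocks with intensity above φ contribute runoff: 26.5, 28.3, 33.4, 29.7, 31.4 mm/h.
Σ(I−φ)·Δt = d  ⇒  (26.5+28.3+33.4+29.7+31.4 − 5φ)·0.5 = 44.8
φ = (149.3 − 44.8/0.5) / 5 = 11.94 mm/h.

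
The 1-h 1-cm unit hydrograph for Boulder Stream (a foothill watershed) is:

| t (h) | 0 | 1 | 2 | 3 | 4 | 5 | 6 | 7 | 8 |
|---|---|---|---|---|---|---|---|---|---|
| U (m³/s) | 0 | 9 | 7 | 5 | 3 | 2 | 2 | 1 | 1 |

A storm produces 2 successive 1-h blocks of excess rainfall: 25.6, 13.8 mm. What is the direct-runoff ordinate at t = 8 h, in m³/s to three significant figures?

Q ≈ 3.94 m³/s

By discrete convolution, Q_j = Σ (P_i / 10 mm) · U_{j−i}.
At t = 8 h (j=8): Q = (25.6/10)·1 + (13.8/10)·1 = 3.94 m³/s.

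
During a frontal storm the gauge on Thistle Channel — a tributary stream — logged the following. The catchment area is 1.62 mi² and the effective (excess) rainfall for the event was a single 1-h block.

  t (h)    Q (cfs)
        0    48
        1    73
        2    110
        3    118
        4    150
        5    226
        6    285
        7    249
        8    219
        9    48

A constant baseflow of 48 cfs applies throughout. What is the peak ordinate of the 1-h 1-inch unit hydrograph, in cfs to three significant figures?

U_p ≈ 237 cfs

Direct runoff: 0.0, 25.0, 62.0, 70.0, 102.0, 178.0, 237.0, 201.0, 171.0, 0.0 cfs; ΣQ_DR = 1046 cfs, peak = 237.0 cfs.
Runoff depth d = ΣQ_DR·Δt / A = 1046 × 3600 / (1.62 mi²) = 1.001 in.
The 1-inch UH is the DRH scaled by (1 in)/d, so U_p = 237.0 × 1/1.001 = 237 cfs.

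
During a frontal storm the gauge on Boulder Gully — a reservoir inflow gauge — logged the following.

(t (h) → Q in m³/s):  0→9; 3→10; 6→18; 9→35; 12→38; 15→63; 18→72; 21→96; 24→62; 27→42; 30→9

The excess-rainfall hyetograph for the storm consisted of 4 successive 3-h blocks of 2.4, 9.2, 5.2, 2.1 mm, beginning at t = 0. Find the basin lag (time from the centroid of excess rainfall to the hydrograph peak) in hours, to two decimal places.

t_L ≈ 15.39 h

Centroid of excess rainfall: t_c = Σ P_i·t̄_i / ΣP_i = 5.6111 h (block centres at 1.5, 4.5, 7.5, 10.5 h).
Hydrograph peak occurs at t = 21 h, so basin lag t_L = 21 − 5.6111 = 15.39 h.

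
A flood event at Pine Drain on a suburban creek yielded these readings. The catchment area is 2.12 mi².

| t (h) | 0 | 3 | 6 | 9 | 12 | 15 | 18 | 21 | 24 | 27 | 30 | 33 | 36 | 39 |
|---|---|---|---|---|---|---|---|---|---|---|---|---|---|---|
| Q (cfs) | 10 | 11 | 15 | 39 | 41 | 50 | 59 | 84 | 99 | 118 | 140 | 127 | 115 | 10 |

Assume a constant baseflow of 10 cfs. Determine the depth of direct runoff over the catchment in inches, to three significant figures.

Direct runoff: 0.0, 1.0, 5.0, 29.0, 31.0, 40.0, 49.0, 74.0, 89.0, 108.0, 130.0, 117.0, 105.0, 0.0 cfs; ΣQ_DR = 778.0 cfs.
V = ΣQ_DR · Δt = 778.0 × 10800 s = 8.402 × 10^6 ft³.
Over A = 2.12 mi², depth = V / A = 1.71 in.

d ≈ 1.71 in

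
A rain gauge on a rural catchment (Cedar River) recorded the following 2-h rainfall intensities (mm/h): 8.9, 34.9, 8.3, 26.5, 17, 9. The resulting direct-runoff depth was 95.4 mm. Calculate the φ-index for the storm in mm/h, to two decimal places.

φ ≈ 10.23 mm/h

Only the 3 blocks with intensity above φ contribute runoff: 34.9, 26.5, 17 mm/h.
Σ(I−φ)·Δt = d  ⇒  (34.9+26.5+17 − 3φ)·2 = 95.4
φ = (78.40 − 95.4/2) / 3 = 10.23 mm/h.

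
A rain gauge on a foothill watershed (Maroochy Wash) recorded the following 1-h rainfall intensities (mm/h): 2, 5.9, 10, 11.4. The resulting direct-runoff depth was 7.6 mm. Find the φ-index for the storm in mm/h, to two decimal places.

Only the 2 blocks with intensity above φ contribute runoff: 10, 11.4 mm/h.
Σ(I−φ)·Δt = d  ⇒  (10+11.4 − 2φ)·1 = 7.6
φ = (21.40 − 7.6/1) / 2 = 6.90 mm/h.

φ ≈ 6.90 mm/h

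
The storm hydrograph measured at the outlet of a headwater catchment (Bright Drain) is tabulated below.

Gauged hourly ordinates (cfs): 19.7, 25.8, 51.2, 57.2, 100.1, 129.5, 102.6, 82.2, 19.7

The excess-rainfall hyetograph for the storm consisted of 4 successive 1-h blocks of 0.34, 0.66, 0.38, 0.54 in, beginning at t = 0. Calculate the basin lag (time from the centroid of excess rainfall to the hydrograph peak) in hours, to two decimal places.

Centroid of excess rainfall: t_c = Σ P_i·t̄_i / ΣP_i = 2.0833 h (block centres at 0.5, 1.5, 2.5, 3.5 h).
Hydrograph peak occurs at t = 5 h, so basin lag t_L = 5 − 2.0833 = 2.92 h.

t_L ≈ 2.92 h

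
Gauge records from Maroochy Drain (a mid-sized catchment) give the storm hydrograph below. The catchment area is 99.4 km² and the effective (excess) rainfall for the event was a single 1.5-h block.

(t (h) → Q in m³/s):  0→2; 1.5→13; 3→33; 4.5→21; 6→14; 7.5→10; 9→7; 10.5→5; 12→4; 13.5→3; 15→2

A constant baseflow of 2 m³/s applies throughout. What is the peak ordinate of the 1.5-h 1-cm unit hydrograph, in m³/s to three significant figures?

U_p ≈ 62.0 m³/s

Direct runoff: 0.0, 11.0, 31.0, 19.0, 12.0, 8.0, 5.0, 3.0, 2.0, 1.0, 0.0 m³/s; ΣQ_DR = 92.00 m³/s, peak = 31.0 m³/s.
Runoff depth d = ΣQ_DR·Δt / A = 92.00 × 5400 / (99.4 km²) = 4.998 mm.
The 1-cm UH is the DRH scaled by (10 mm)/d, so U_p = 31.0 × 10/4.998 = 62.0 m³/s.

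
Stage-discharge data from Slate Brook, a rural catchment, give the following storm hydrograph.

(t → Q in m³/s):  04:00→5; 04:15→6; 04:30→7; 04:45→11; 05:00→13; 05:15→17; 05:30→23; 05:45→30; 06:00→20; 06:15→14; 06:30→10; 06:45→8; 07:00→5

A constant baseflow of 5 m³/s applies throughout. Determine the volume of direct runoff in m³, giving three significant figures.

Direct-runoff ordinates (Q − Q_b): 0.0, 1.0, 2.0, 6.0, 8.0, 12.0, 18.0, 25.0, 15.0, 9.0, 5.0, 3.0, 0.0 m³/s.
ΣQ_DR = 104.0 m³/s.
With Δt = 0.25 h = 900 s, V = ΣQ_DR · Δt = 104.0 × 900 = 93600 m³.

V ≈ 93600 m³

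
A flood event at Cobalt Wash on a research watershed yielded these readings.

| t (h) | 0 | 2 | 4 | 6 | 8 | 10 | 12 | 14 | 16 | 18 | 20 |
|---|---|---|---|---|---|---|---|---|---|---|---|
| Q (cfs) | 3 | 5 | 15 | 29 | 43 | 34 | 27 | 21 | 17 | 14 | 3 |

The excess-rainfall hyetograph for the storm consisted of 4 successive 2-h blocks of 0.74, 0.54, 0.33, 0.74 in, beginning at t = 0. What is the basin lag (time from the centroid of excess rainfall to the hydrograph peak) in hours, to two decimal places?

Centroid of excess rainfall: t_c = Σ P_i·t̄_i / ΣP_i = 3.9106 h (block centres at 1, 3, 5, 7 h).
Hydrograph peak occurs at t = 8 h, so basin lag t_L = 8 − 3.9106 = 4.09 h.

t_L ≈ 4.09 h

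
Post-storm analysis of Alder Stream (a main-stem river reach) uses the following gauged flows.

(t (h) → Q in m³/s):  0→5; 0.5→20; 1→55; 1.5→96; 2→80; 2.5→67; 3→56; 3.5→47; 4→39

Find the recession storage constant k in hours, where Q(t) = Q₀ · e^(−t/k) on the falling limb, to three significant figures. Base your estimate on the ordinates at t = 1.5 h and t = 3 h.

k ≈ 2.78 h

On the falling limb, Q drops from 96 to 56 m³/s between t = 1.5 h and t = 3 h (Δt = 1.5 h).
k = −Δt / ln(Q₂/Q₁) = −1.5 / ln(56/96) = 2.78 h.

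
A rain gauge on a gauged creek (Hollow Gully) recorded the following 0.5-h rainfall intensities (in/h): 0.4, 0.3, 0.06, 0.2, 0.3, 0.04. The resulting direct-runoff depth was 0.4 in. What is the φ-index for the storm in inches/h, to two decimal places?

φ ≈ 0.10 in/h

Only the 4 blocks with intensity above φ contribute runoff: 0.4, 0.3, 0.2, 0.3 in/h.
Σ(I−φ)·Δt = d  ⇒  (0.4+0.3+0.2+0.3 − 4φ)·0.5 = 0.4
φ = (1.200 − 0.4/0.5) / 4 = 0.10 in/h.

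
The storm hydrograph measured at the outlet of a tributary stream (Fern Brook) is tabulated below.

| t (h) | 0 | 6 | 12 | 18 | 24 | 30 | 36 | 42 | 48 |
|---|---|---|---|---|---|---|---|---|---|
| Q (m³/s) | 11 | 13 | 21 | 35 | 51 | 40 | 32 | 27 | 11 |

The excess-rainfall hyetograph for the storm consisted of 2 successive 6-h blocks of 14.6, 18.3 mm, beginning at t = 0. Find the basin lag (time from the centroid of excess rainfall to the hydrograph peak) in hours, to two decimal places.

Centroid of excess rainfall: t_c = Σ P_i·t̄_i / ΣP_i = 6.3374 h (block centres at 3, 9 h).
Hydrograph peak occurs at t = 24 h, so basin lag t_L = 24 − 6.3374 = 17.66 h.

t_L ≈ 17.66 h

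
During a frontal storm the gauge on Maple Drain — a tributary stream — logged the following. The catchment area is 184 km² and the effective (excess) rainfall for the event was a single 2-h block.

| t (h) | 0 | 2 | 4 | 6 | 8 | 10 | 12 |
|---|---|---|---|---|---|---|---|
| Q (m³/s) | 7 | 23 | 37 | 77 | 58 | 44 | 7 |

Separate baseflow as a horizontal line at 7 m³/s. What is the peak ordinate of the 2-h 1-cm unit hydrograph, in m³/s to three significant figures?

U_p ≈ 87.7 m³/s

Direct runoff: 0.0, 16.0, 30.0, 70.0, 51.0, 37.0, 0.0 m³/s; ΣQ_DR = 204.0 m³/s, peak = 70.0 m³/s.
Runoff depth d = ΣQ_DR·Δt / A = 204.0 × 7200 / (184 km²) = 7.983 mm.
The 1-cm UH is the DRH scaled by (10 mm)/d, so U_p = 70.0 × 10/7.983 = 87.7 m³/s.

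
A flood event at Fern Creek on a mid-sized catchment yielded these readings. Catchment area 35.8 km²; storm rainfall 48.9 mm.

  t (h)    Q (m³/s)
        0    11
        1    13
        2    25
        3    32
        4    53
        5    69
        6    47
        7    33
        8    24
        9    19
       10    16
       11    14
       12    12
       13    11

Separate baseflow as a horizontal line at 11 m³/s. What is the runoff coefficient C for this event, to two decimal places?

ΣQ_DR = 225.0 m³/s; V = ΣQ_DR·Δt = 8.100 × 10^5 m³.
Runoff depth d = V / A = 22.63 mm.
C = d / P = 22.63 / 48.9 = 0.46.

C ≈ 0.46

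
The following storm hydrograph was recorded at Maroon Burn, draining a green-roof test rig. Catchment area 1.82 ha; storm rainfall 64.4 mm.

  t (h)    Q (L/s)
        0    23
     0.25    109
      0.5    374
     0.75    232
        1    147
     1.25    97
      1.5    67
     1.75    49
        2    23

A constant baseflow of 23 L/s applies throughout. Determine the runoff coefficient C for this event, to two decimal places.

ΣQ_DR = 914.0 L/s; V = ΣQ_DR·Δt = 8.226 × 10^5 L.
Runoff depth d = V / A = 45.20 mm.
C = d / P = 45.20 / 64.4 = 0.70.

C ≈ 0.70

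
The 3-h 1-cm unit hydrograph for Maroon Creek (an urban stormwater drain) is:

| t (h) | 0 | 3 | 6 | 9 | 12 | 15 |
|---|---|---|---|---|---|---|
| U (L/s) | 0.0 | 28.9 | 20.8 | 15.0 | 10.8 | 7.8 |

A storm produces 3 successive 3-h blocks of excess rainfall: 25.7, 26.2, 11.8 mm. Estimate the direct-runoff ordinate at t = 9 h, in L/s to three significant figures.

By discrete convolution, Q_j = Σ (P_i / 10 mm) · U_{j−i}.
At t = 9 h (j=3): Q = (25.7/10)·15.0 + (26.2/10)·20.8 + (11.8/10)·28.9 = 127 L/s.

Q ≈ 127 L/s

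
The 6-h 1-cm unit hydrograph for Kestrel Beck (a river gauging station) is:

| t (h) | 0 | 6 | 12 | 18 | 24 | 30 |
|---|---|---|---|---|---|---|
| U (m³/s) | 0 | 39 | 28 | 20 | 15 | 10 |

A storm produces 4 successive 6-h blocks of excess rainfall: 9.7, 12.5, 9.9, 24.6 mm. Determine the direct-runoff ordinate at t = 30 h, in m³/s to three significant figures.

Q ≈ 117 m³/s

By discrete convolution, Q_j = Σ (P_i / 10 mm) · U_{j−i}.
At t = 30 h (j=5): Q = (9.7/10)·10 + (12.5/10)·15 + (9.9/10)·20 + (24.6/10)·28 = 117 m³/s.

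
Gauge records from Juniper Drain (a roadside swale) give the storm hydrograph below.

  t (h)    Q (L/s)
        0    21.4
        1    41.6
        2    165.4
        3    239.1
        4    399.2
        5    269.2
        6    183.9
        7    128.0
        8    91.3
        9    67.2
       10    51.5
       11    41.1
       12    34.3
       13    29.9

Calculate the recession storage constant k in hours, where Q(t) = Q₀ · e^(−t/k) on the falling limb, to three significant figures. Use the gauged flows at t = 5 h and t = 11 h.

On the falling limb, Q drops from 269.2 to 41.1 L/s between t = 5 h and t = 11 h (Δt = 6 h).
k = −Δt / ln(Q₂/Q₁) = −6 / ln(41.1/269.2) = 3.19 h.

k ≈ 3.19 h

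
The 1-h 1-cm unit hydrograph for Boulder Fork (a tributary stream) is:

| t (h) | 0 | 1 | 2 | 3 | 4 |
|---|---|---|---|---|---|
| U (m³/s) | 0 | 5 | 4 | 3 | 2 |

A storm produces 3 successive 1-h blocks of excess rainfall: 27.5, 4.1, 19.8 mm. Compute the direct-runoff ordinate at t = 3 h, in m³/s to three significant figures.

Q ≈ 19.8 m³/s

By discrete convolution, Q_j = Σ (P_i / 10 mm) · U_{j−i}.
At t = 3 h (j=3): Q = (27.5/10)·3 + (4.1/10)·4 + (19.8/10)·5 = 19.8 m³/s.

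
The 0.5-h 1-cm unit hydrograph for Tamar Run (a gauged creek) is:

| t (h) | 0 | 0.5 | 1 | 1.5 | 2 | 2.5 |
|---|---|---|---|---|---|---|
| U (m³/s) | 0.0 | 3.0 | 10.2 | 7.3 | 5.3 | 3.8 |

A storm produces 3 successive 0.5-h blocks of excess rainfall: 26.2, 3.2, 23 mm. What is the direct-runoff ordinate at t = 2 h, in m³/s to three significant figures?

Q ≈ 39.7 m³/s

By discrete convolution, Q_j = Σ (P_i / 10 mm) · U_{j−i}.
At t = 2 h (j=4): Q = (26.2/10)·5.3 + (3.2/10)·7.3 + (23/10)·10.2 = 39.7 m³/s.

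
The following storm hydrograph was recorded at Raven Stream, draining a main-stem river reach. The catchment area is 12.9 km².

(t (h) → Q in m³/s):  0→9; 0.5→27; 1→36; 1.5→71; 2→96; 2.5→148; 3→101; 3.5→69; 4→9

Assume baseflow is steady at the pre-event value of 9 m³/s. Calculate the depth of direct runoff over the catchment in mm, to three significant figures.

d ≈ 67.7 mm

Direct runoff: 0.0, 18.0, 27.0, 62.0, 87.0, 139.0, 92.0, 60.0, 0.0 m³/s; ΣQ_DR = 485.0 m³/s.
V = ΣQ_DR · Δt = 485.0 × 1800 s = 8.730 × 10^5 m³.
Over A = 12.9 km², depth = V / A = 67.7 mm.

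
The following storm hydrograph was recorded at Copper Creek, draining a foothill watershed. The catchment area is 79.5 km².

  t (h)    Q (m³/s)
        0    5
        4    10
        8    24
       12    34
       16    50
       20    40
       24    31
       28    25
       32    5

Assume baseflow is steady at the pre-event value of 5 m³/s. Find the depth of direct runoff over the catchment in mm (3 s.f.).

d ≈ 32.4 mm

Direct runoff: 0.0, 5.0, 19.0, 29.0, 45.0, 35.0, 26.0, 20.0, 0.0 m³/s; ΣQ_DR = 179.0 m³/s.
V = ΣQ_DR · Δt = 179.0 × 14400 s = 2.578 × 10^6 m³.
Over A = 79.5 km², depth = V / A = 32.4 mm.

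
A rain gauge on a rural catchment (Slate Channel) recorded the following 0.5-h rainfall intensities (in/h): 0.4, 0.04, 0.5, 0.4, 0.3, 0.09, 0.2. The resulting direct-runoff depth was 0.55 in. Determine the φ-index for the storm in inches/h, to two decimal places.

Only the 5 blocks with intensity above φ contribute runoff: 0.4, 0.5, 0.4, 0.3, 0.2 in/h.
Σ(I−φ)·Δt = d  ⇒  (0.4+0.5+0.4+0.3+0.2 − 5φ)·0.5 = 0.55
φ = (1.800 − 0.55/0.5) / 5 = 0.14 in/h.

φ ≈ 0.14 in/h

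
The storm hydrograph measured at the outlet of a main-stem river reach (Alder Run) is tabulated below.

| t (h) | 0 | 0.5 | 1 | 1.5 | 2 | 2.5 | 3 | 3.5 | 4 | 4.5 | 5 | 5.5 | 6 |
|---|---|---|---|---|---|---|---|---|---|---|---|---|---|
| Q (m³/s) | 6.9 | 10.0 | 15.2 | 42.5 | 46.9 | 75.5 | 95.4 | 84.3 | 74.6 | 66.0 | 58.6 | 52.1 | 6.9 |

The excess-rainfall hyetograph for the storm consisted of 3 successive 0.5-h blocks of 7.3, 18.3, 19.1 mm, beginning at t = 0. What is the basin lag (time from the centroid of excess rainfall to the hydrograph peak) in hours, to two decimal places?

Centroid of excess rainfall: t_c = Σ P_i·t̄_i / ΣP_i = 0.8820 h (block centres at 0.25, 0.75, 1.25 h).
Hydrograph peak occurs at t = 3 h, so basin lag t_L = 3 − 0.8820 = 2.12 h.

t_L ≈ 2.12 h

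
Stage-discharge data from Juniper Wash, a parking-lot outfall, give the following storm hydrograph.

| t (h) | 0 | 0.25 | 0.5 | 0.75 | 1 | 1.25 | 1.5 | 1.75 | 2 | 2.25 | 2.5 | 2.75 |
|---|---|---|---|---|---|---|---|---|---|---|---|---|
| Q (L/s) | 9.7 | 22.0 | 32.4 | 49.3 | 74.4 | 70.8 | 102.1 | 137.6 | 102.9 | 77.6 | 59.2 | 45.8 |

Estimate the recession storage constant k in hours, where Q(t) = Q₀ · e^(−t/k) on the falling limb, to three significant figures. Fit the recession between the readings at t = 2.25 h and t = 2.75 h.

On the falling limb, Q drops from 77.6 to 45.8 L/s between t = 2.25 h and t = 2.75 h (Δt = 0.5 h).
k = −Δt / ln(Q₂/Q₁) = −0.5 / ln(45.8/77.6) = 0.948 h.

k ≈ 0.948 h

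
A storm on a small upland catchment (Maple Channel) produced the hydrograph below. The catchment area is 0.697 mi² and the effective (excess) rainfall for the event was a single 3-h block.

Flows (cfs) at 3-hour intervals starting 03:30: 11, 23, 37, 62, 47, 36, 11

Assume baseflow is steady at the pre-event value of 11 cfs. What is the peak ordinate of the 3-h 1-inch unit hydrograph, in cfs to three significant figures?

Direct runoff: 0.0, 12.0, 26.0, 51.0, 36.0, 25.0, 0.0 cfs; ΣQ_DR = 150.0 cfs, peak = 51.0 cfs.
Runoff depth d = ΣQ_DR·Δt / A = 150.0 × 10800 / (0.697 mi²) = 1.000 in.
The 1-inch UH is the DRH scaled by (1 in)/d, so U_p = 51.0 × 1/1.000 = 51.0 cfs.

U_p ≈ 51.0 cfs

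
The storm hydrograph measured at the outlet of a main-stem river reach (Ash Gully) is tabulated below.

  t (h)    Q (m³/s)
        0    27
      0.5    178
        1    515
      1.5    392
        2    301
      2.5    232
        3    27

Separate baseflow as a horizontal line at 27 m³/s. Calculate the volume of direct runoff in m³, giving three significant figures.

V ≈ 2.67 × 10^6 m³

Direct-runoff ordinates (Q − Q_b): 0.0, 151.0, 488.0, 365.0, 274.0, 205.0, 0.0 m³/s.
ΣQ_DR = 1483 m³/s.
With Δt = 0.5 h = 1800 s, V = ΣQ_DR · Δt = 1483 × 1800 = 2.67 × 10^6 m³.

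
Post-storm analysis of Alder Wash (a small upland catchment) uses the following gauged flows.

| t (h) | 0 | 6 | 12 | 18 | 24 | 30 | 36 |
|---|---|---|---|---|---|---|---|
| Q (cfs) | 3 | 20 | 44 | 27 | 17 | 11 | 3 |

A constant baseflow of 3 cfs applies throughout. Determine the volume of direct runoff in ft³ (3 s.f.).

Direct-runoff ordinates (Q − Q_b): 0.0, 17.0, 41.0, 24.0, 14.0, 8.0, 0.0 cfs.
ΣQ_DR = 104.0 cfs.
With Δt = 6 h = 21600 s, V = ΣQ_DR · Δt = 104.0 × 21600 = 2.25 × 10^6 ft³.

V ≈ 2.25 × 10^6 ft³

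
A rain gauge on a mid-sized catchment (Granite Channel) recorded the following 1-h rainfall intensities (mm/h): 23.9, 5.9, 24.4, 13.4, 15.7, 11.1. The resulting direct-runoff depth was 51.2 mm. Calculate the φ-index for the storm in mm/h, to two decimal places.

φ ≈ 7.46 mm/h

Only the 5 blocks with intensity above φ contribute runoff: 23.9, 24.4, 13.4, 15.7, 11.1 mm/h.
Σ(I−φ)·Δt = d  ⇒  (23.9+24.4+13.4+15.7+11.1 − 5φ)·1 = 51.2
φ = (88.50 − 51.2/1) / 5 = 7.46 mm/h.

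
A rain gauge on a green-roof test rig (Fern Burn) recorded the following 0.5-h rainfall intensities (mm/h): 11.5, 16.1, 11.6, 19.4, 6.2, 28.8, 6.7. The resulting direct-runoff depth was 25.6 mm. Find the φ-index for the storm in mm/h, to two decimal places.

Only the 5 blocks with intensity above φ contribute runoff: 11.5, 16.1, 11.6, 19.4, 28.8 mm/h.
Σ(I−φ)·Δt = d  ⇒  (11.5+16.1+11.6+19.4+28.8 − 5φ)·0.5 = 25.6
φ = (87.40 − 25.6/0.5) / 5 = 7.24 mm/h.

φ ≈ 7.24 mm/h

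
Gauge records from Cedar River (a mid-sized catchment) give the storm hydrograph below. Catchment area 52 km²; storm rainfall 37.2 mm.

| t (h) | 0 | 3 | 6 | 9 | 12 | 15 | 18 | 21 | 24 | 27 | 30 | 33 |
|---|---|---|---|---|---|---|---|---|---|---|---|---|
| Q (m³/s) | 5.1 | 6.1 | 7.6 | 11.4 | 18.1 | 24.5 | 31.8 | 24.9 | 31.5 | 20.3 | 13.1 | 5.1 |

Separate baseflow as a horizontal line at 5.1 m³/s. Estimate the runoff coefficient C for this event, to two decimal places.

ΣQ_DR = 138.3 m³/s; V = ΣQ_DR·Δt = 1.494 × 10^6 m³.
Runoff depth d = V / A = 28.72 mm.
C = d / P = 28.72 / 37.2 = 0.77.

C ≈ 0.77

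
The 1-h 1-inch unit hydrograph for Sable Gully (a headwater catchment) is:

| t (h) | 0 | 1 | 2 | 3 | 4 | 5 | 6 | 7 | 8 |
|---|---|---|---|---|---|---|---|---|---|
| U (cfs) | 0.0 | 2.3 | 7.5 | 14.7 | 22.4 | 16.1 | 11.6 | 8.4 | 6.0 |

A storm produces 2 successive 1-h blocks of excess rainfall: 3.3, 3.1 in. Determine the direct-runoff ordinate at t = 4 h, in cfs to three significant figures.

Q ≈ 119 cfs

By discrete convolution, Q_j = Σ (P_i / 1 in) · U_{j−i}.
At t = 4 h (j=4): Q = (3.3/1)·22.4 + (3.1/1)·14.7 = 119 cfs.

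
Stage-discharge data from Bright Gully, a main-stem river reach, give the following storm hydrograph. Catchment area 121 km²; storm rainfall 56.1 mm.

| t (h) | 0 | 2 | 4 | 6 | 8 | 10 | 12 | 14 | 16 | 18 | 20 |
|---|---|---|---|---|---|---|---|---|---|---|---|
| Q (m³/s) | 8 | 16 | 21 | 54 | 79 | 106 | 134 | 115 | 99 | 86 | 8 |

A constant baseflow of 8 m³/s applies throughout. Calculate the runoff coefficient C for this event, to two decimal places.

ΣQ_DR = 638.0 m³/s; V = ΣQ_DR·Δt = 4.594 × 10^6 m³.
Runoff depth d = V / A = 37.96 mm.
C = d / P = 37.96 / 56.1 = 0.68.

C ≈ 0.68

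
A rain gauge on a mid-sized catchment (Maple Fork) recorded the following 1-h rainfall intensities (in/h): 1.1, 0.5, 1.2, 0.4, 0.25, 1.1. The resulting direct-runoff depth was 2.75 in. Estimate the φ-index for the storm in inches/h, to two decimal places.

Only the 5 blocks with intensity above φ contribute runoff: 1.1, 0.5, 1.2, 0.4, 1.1 in/h.
Σ(I−φ)·Δt = d  ⇒  (1.1+0.5+1.2+0.4+1.1 − 5φ)·1 = 2.75
φ = (4.300 − 2.75/1) / 5 = 0.31 in/h.

φ ≈ 0.31 in/h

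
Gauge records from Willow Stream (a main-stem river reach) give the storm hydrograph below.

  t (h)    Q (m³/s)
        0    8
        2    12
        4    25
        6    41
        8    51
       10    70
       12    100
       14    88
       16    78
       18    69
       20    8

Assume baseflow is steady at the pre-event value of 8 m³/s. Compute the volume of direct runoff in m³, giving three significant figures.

V ≈ 3.33 × 10^6 m³

Direct-runoff ordinates (Q − Q_b): 0.0, 4.0, 17.0, 33.0, 43.0, 62.0, 92.0, 80.0, 70.0, 61.0, 0.0 m³/s.
ΣQ_DR = 462.0 m³/s.
With Δt = 2 h = 7200 s, V = ΣQ_DR · Δt = 462.0 × 7200 = 3.33 × 10^6 m³.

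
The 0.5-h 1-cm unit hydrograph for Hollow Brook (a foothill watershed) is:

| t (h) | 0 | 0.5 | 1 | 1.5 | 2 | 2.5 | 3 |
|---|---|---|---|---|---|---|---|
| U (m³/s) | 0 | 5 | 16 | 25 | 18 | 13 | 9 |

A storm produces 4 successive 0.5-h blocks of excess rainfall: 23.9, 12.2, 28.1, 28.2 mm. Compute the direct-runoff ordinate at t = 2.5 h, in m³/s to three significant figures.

By discrete convolution, Q_j = Σ (P_i / 10 mm) · U_{j−i}.
At t = 2.5 h (j=5): Q = (23.9/10)·13 + (12.2/10)·18 + (28.1/10)·25 + (28.2/10)·16 = 168 m³/s.

Q ≈ 168 m³/s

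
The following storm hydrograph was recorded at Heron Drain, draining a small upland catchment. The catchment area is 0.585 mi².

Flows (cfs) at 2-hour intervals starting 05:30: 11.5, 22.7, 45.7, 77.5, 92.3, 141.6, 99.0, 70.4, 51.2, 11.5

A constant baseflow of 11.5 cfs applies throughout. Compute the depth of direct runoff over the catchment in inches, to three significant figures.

Direct runoff: 0.0, 11.2, 34.2, 66.0, 80.8, 130.1, 87.5, 58.9, 39.7, 0.0 cfs; ΣQ_DR = 508.4 cfs.
V = ΣQ_DR · Δt = 508.4 × 7200 s = 3.660 × 10^6 ft³.
Over A = 0.585 mi², depth = V / A = 2.69 in.

d ≈ 2.69 in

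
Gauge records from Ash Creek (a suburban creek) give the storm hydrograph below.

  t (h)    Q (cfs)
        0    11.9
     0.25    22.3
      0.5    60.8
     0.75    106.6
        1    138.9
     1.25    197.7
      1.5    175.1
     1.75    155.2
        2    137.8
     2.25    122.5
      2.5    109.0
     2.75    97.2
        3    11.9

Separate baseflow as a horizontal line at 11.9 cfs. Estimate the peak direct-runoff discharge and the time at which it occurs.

Q_p = 185.8 cfs at t = 1.25 h

Subtracting baseflow gives direct-runoff ordinates: 0.0, 10.4, 48.9, 94.7, 127.0, 185.8, 163.2, 143.3, 125.9, 110.6, 97.1, 85.3, 0.0 cfs.
The maximum is 185.8 cfs, occurring at the reading for t = 1.25 h.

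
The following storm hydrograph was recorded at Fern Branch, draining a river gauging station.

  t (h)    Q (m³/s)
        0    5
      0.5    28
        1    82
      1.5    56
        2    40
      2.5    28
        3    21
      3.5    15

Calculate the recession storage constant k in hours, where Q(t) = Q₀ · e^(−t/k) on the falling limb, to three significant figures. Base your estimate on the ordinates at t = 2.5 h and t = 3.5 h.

k ≈ 1.60 h

On the falling limb, Q drops from 28 to 15 m³/s between t = 2.5 h and t = 3.5 h (Δt = 1 h).
k = −Δt / ln(Q₂/Q₁) = −1 / ln(15/28) = 1.60 h.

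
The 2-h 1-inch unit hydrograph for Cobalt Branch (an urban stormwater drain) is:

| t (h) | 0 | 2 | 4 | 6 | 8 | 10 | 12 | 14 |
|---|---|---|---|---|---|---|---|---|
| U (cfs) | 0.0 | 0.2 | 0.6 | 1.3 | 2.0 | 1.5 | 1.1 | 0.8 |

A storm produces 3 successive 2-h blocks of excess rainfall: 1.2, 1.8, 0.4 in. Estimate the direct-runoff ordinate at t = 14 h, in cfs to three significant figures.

Q ≈ 3.54 cfs

By discrete convolution, Q_j = Σ (P_i / 1 in) · U_{j−i}.
At t = 14 h (j=7): Q = (1.2/1)·0.8 + (1.8/1)·1.1 + (0.4/1)·1.5 = 3.54 cfs.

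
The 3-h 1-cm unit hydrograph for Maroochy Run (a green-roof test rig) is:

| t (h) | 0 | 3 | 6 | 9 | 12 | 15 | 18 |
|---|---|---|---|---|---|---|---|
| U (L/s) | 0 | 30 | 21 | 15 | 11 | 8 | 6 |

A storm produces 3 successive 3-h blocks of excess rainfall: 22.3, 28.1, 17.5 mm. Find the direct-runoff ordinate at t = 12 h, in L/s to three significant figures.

By discrete convolution, Q_j = Σ (P_i / 10 mm) · U_{j−i}.
At t = 12 h (j=4): Q = (22.3/10)·11 + (28.1/10)·15 + (17.5/10)·21 = 103 L/s.

Q ≈ 103 L/s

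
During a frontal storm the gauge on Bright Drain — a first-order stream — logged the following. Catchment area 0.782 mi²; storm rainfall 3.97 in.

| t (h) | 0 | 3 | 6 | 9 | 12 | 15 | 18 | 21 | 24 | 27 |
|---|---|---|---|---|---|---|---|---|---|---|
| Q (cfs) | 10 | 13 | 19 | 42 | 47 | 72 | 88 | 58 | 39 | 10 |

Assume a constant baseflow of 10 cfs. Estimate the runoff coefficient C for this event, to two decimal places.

ΣQ_DR = 298.0 cfs; V = ΣQ_DR·Δt = 3.218 × 10^6 ft³.
Runoff depth d = V / A = 1.772 in.
C = d / P = 1.772 / 3.97 = 0.45.

C ≈ 0.45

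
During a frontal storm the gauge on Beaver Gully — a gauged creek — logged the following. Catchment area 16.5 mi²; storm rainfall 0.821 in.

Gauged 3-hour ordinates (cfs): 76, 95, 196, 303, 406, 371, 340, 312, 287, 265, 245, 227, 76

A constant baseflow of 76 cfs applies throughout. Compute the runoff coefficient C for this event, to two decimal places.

C ≈ 0.76

ΣQ_DR = 2211 cfs; V = ΣQ_DR·Δt = 2.388 × 10^7 ft³.
Runoff depth d = V / A = 0.6229 in.
C = d / P = 0.6229 / 0.821 = 0.76.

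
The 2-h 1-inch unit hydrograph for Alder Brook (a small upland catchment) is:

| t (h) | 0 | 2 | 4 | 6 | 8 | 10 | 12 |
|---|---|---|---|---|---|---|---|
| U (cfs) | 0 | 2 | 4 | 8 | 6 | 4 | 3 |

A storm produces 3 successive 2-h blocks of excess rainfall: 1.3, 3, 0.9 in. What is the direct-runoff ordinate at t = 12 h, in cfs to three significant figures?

Q ≈ 21.3 cfs

By discrete convolution, Q_j = Σ (P_i / 1 in) · U_{j−i}.
At t = 12 h (j=6): Q = (1.3/1)·3 + (3/1)·4 + (0.9/1)·6 = 21.3 cfs.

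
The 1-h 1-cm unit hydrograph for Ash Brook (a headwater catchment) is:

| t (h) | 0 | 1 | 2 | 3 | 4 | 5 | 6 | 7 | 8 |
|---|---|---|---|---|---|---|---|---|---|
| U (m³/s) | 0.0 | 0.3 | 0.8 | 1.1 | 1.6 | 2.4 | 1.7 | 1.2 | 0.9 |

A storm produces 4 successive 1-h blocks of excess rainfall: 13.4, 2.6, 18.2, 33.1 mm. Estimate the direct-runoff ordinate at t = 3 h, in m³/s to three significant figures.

By discrete convolution, Q_j = Σ (P_i / 10 mm) · U_{j−i}.
At t = 3 h (j=3): Q = (13.4/10)·1.1 + (2.6/10)·0.8 + (18.2/10)·0.3 + (33.1/10)·0.0 = 2.23 m³/s.

Q ≈ 2.23 m³/s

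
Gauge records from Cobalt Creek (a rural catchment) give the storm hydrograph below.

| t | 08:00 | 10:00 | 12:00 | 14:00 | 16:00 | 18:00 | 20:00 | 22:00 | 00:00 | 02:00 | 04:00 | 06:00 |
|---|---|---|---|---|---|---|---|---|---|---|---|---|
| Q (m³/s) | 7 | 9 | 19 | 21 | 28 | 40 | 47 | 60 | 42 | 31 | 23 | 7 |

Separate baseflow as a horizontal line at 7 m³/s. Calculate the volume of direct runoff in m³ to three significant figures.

Direct-runoff ordinates (Q − Q_b): 0.0, 2.0, 12.0, 14.0, 21.0, 33.0, 40.0, 53.0, 35.0, 24.0, 16.0, 0.0 m³/s.
ΣQ_DR = 250.0 m³/s.
With Δt = 2 h = 7200 s, V = ΣQ_DR · Δt = 250.0 × 7200 = 1.80 × 10^6 m³.

V ≈ 1.80 × 10^6 m³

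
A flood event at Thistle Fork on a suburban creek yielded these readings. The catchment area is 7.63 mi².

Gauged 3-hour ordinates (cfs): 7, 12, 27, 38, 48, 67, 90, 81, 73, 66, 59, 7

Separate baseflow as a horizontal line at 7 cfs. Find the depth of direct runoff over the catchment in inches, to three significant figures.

Direct runoff: 0.0, 5.0, 20.0, 31.0, 41.0, 60.0, 83.0, 74.0, 66.0, 59.0, 52.0, 0.0 cfs; ΣQ_DR = 491.0 cfs.
V = ΣQ_DR · Δt = 491.0 × 10800 s = 5.303 × 10^6 ft³.
Over A = 7.63 mi², depth = V / A = 0.299 in.

d ≈ 0.299 in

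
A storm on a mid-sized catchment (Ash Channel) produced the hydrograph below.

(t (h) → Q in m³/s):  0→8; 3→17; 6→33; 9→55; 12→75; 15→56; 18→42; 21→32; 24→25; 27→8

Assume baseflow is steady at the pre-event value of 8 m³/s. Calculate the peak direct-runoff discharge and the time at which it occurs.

Q_p = 67.0 m³/s at t = 12 h

Subtracting baseflow gives direct-runoff ordinates: 0.0, 9.0, 25.0, 47.0, 67.0, 48.0, 34.0, 24.0, 17.0, 0.0 m³/s.
The maximum is 67.0 m³/s, occurring at the reading for t = 12 h.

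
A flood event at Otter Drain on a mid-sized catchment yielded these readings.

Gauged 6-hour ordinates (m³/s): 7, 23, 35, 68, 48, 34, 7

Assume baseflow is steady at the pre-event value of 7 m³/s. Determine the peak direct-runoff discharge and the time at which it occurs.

Subtracting baseflow gives direct-runoff ordinates: 0.0, 16.0, 28.0, 61.0, 41.0, 27.0, 0.0 m³/s.
The maximum is 61.0 m³/s, occurring at the reading for t = 18 h.

Q_p = 61.0 m³/s at t = 18 h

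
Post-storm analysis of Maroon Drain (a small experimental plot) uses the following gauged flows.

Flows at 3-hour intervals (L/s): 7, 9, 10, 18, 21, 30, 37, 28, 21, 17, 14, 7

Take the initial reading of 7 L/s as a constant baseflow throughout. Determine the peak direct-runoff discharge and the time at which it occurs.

Q_p = 30.0 L/s at t = 18 h

Subtracting baseflow gives direct-runoff ordinates: 0.0, 2.0, 3.0, 11.0, 14.0, 23.0, 30.0, 21.0, 14.0, 10.0, 7.0, 0.0 L/s.
The maximum is 30.0 L/s, occurring at the reading for t = 18 h.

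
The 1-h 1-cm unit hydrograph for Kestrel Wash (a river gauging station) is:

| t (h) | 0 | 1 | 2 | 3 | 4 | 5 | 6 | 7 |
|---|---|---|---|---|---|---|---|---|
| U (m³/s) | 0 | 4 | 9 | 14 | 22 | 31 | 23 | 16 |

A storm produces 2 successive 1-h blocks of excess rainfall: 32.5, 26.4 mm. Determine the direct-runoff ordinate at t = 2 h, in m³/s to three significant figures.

Q ≈ 39.8 m³/s

By discrete convolution, Q_j = Σ (P_i / 10 mm) · U_{j−i}.
At t = 2 h (j=2): Q = (32.5/10)·9 + (26.4/10)·4 = 39.8 m³/s.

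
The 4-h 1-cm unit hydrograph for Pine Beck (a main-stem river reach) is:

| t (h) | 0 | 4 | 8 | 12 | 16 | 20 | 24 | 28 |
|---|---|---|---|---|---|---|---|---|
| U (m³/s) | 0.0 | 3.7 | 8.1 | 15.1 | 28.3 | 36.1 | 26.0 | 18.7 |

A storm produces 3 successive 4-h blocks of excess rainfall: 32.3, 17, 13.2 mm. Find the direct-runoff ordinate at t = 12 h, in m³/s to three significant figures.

Q ≈ 67.4 m³/s

By discrete convolution, Q_j = Σ (P_i / 10 mm) · U_{j−i}.
At t = 12 h (j=3): Q = (32.3/10)·15.1 + (17/10)·8.1 + (13.2/10)·3.7 = 67.4 m³/s.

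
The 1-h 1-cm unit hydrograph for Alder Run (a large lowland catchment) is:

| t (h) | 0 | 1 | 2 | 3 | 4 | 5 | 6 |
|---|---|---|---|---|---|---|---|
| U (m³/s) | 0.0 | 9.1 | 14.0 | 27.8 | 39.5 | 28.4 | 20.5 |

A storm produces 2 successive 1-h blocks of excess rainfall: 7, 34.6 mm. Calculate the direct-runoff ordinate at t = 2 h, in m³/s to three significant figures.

By discrete convolution, Q_j = Σ (P_i / 10 mm) · U_{j−i}.
At t = 2 h (j=2): Q = (7/10)·14.0 + (34.6/10)·9.1 = 41.3 m³/s.

Q ≈ 41.3 m³/s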